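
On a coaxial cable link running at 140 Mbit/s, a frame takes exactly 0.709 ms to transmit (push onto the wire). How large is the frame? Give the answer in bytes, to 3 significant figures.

L = R × t_tx = 140000000 b/s × 0.000709 s = 99260 bits.
In bytes: 99260 / 8 = 12400 bytes.

12400 bytes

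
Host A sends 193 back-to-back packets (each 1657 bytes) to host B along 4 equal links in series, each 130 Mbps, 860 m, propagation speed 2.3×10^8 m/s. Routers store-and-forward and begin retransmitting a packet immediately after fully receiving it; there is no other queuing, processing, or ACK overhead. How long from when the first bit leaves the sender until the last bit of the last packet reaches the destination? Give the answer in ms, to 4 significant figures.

Per-hop transmission t_tx = L/R = 13256/130000000 = 0.101969 ms.
Per-hop propagation t_prop = 860/2.3e+08 = 0.00373913 ms.
Pipeline fill: first packet needs 4·t_tx to clear all hops; remaining 192 packets each add one t_tx.
Total = (4+193-1)·t_tx + 4·t_prop = 196·0.101969 + 4·0.00373913 = 20.00 ms.

20.00 ms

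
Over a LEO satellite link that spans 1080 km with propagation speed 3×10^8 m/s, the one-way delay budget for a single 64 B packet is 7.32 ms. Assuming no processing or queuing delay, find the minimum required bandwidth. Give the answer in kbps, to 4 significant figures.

L = 512 bits.
Propagation delay = 1080000 / 300000000 = 3.6 ms.
Transmission budget = 7.32 − 3.6 = 3.72 ms.
R ≥ L / t_tx = 512 bits / 0.00372 s = 137.6 kbps.

137.6 kbps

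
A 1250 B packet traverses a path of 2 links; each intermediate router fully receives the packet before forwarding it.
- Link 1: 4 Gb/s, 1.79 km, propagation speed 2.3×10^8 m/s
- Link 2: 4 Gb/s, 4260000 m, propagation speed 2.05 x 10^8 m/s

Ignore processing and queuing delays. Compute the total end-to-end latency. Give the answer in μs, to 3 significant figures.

L = 1250 × 8 = 10000 bits.
Transmission delay per hop = L/R = 10000/4000000000 = 2.5 μs; 2 hops → 5 μs.
Propagation delays (d/s per hop): 7.78261, 20780.5 μs; sum = 20788.3 μs.
End-to-end = 20800 μs.

20800 μs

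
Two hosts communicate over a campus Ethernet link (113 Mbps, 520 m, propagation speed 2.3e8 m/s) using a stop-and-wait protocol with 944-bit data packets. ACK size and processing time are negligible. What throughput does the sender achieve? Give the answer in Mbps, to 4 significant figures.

73.32 Mbps

t_tx = L/R = 944/113000000 = 8.35398e-06 s.
t_prop = 520/2.3e+08 = 2.26087e-06 s; RTT = 4.52174e-06 s.
Cycle = t_tx + RTT = 1.28757e-05 s.
Throughput = L / cycle = 944 / 1.28757e-05 = 73.32 Mbps.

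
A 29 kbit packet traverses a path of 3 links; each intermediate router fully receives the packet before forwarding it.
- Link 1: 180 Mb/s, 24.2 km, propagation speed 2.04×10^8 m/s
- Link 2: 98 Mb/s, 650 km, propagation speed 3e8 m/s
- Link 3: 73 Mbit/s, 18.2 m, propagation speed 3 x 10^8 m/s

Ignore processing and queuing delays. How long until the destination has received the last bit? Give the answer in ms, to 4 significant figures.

L = 29000 bits.
Transmission delays (L/R per hop): 0.161111, 0.295918, 0.39726 ms; sum = 0.85429 ms.
Propagation delays (d/s per hop): 0.118627, 2.16667, 6.06667e-05 ms; sum = 2.28535 ms.
End-to-end = 3.140 ms.

3.140 ms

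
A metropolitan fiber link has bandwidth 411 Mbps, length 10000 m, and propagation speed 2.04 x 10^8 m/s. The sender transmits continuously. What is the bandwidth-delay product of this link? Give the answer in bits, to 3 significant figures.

Propagation delay = 10000 / 204000000 = 4.90196e-05 s.
BDP = R × t_prop = 411000000 × 4.90196e-05 = 20147.1 bits.

20100 bits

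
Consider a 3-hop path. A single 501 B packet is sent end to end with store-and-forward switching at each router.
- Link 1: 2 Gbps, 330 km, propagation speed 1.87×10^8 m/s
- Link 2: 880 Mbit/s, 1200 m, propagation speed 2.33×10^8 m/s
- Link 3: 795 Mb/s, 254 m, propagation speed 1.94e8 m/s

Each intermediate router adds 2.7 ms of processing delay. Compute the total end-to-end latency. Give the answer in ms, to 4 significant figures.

L = 501 × 8 = 4008 bits.
Transmission delays (L/R per hop): 0.002004, 0.00455455, 0.00504151 ms; sum = 0.0116001 ms.
Propagation delays (d/s per hop): 1.76471, 0.00515021, 0.00130928 ms; sum = 1.77117 ms.
Processing at 2 router(s): 2 × 2.7 ms = 5.4 ms.
End-to-end = 7.183 ms.

7.183 ms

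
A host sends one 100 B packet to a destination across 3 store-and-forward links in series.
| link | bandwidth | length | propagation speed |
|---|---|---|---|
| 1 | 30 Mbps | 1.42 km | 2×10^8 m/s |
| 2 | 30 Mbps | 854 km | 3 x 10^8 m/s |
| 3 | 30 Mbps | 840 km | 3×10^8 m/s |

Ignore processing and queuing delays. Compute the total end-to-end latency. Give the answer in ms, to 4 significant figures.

5.734 ms

L = 100 × 8 = 800 bits.
Transmission delay per hop = L/R = 800/30000000 = 0.0266667 ms; 3 hops → 0.08 ms.
Propagation delays (d/s per hop): 0.0071, 2.84667, 2.8 ms; sum = 5.65377 ms.
End-to-end = 5.734 ms.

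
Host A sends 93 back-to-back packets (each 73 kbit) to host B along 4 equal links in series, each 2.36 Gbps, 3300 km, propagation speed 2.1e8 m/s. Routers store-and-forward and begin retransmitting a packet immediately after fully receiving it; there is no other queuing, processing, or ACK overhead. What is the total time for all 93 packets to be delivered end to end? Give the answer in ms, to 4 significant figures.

Per-hop transmission t_tx = L/R = 73000/2360000000 = 0.0309322 ms.
Per-hop propagation t_prop = 3300000/210000000 = 15.7143 ms.
Pipeline fill: first packet needs 4·t_tx to clear all hops; remaining 92 packets each add one t_tx.
Total = (4+93-1)·t_tx + 4·t_prop = 96·0.0309322 + 4·15.7143 = 65.83 ms.

65.83 ms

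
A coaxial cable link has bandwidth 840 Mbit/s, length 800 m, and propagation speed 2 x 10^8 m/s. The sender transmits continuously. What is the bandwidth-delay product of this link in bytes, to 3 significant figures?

Propagation delay = 800 / 200000000 = 4e-06 s.
BDP = R × t_prop = 840000000 × 4e-06 = 3360 bits.
In bytes: 3360/8 = 420 bytes.

420 bytes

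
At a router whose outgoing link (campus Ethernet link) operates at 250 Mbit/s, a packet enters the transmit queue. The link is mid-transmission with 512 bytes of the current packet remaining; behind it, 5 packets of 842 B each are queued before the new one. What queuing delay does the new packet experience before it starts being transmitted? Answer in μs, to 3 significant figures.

151 μs

Each queued packet: L/R = 6736/250000000 = 26.944 μs.
5 queued → 134.72 μs.
Plus remaining 4096 bits of current packet: 16.384 μs.
Queuing delay = 151 μs.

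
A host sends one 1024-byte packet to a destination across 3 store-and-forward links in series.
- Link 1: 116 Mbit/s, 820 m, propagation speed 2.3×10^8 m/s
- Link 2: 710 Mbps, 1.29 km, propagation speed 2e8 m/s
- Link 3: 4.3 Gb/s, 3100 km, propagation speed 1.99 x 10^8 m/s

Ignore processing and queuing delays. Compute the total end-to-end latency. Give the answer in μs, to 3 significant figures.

L = 1024 × 8 = 8192 bits.
Transmission delays (L/R per hop): 70.6207, 11.538, 1.90512 μs; sum = 84.0638 μs.
Propagation delays (d/s per hop): 3.56522, 6.45, 15577.9 μs; sum = 15587.9 μs.
End-to-end = 15700 μs.

15700 μs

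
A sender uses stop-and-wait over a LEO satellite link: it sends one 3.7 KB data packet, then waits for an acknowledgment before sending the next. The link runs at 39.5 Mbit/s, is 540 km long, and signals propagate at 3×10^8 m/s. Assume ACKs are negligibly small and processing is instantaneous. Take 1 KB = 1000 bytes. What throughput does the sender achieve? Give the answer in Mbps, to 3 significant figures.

6.81 Mbps

t_tx = L/R = 29600/39500000 = 0.000749367 s.
t_prop = 540000/300000000 = 0.0018 s; RTT = 0.0036 s.
Cycle = t_tx + RTT = 0.00434937 s.
Throughput = L / cycle = 29600 / 0.00434937 = 6.81 Mbps.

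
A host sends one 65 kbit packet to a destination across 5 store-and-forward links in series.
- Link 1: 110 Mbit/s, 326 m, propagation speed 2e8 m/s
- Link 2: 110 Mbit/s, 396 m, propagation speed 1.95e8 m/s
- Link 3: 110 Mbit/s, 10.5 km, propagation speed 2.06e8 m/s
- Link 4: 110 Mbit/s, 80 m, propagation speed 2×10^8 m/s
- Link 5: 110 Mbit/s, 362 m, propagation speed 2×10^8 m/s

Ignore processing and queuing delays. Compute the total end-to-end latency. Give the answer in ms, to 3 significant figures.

3.01 ms

L = 65000 bits.
Transmission delay per hop = L/R = 65000/110000000 = 0.590909 ms; 5 hops → 2.95455 ms.
Propagation delays (d/s per hop): 0.00163, 0.00203077, 0.0509709, 0.0004, 0.00181 ms; sum = 0.0568416 ms.
End-to-end = 3.01 ms.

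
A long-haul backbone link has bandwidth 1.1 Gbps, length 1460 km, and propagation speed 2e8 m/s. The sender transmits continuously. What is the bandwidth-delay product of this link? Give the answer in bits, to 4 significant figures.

Propagation delay = 1460000 / 200000000 = 0.0073 s.
BDP = R × t_prop = 1100000000 × 0.0073 = 8030000 bits.

8030000 bits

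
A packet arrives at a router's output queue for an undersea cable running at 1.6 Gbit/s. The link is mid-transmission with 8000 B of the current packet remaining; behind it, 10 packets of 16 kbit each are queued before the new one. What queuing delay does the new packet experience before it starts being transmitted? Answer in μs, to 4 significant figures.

140.0 μs

Each queued packet: L/R = 16000/1600000000 = 10 μs.
10 queued → 100 μs.
Plus remaining 64000 bits of current packet: 40 μs.
Queuing delay = 140.0 μs.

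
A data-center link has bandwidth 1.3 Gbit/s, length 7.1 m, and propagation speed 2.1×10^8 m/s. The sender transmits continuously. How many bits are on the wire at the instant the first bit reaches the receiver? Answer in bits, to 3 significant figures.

44.0 bits

Propagation delay = 7.1 / 210000000 = 3.38095e-08 s.
BDP = R × t_prop = 1300000000 × 3.38095e-08 = 43.9524 bits.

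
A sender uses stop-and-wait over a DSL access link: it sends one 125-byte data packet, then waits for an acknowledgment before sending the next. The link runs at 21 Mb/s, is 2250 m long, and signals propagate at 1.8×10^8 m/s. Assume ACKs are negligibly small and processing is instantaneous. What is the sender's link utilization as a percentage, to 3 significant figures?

t_tx = L/R = 1000/21000000 = 4.7619e-05 s.
t_prop = 2250/180000000 = 1.25e-05 s; RTT = 2.5e-05 s.
Cycle = t_tx + RTT = 7.2619e-05 s.
Utilization = t_tx / cycle = 4.7619e-05/7.2619e-05 = 65.6 %.

65.6 %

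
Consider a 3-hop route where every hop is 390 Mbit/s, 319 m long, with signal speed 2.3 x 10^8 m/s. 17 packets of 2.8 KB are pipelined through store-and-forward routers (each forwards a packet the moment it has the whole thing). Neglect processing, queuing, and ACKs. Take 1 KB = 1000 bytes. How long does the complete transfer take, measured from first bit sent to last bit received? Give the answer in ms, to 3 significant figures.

Per-hop transmission t_tx = L/R = 22400/390000000 = 0.0574359 ms.
Per-hop propagation t_prop = 319/2.3e+08 = 0.00138696 ms.
Pipeline fill: first packet needs 3·t_tx to clear all hops; remaining 16 packets each add one t_tx.
Total = (3+17-1)·t_tx + 3·t_prop = 19·0.0574359 + 3·0.00138696 = 1.10 ms.

1.10 ms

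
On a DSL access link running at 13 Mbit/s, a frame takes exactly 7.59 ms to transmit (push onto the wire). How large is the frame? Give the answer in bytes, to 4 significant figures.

12330 bytes

L = R × t_tx = 13000000 b/s × 0.00759 s = 98670 bits.
In bytes: 98670 / 8 = 12330 bytes.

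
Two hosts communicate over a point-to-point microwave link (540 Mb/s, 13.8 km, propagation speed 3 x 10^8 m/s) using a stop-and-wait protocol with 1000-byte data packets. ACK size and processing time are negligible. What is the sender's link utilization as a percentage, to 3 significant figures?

13.9 %

t_tx = L/R = 8000/540000000 = 1.48148e-05 s.
t_prop = 13800/300000000 = 4.6e-05 s; RTT = 9.2e-05 s.
Cycle = t_tx + RTT = 0.000106815 s.
Utilization = t_tx / cycle = 1.48148e-05/0.000106815 = 13.9 %.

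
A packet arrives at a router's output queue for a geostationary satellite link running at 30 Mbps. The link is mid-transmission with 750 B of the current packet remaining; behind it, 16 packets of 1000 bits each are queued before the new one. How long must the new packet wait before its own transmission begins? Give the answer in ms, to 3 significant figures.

Each queued packet: L/R = 1000/30000000 = 0.0333333 ms.
16 queued → 0.533333 ms.
Plus remaining 6000 bits of current packet: 0.2 ms.
Queuing delay = 0.733 ms.

0.733 ms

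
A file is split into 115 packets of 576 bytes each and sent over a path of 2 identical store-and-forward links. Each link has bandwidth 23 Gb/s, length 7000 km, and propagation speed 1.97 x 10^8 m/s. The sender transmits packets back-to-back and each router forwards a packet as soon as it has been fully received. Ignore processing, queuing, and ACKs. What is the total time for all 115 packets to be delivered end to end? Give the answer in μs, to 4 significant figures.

Per-hop transmission t_tx = L/R = 4608/23000000000 = 0.200348 μs.
Per-hop propagation t_prop = 7000000/197000000 = 35533 μs.
Pipeline fill: first packet needs 2·t_tx to clear all hops; remaining 114 packets each add one t_tx.
Total = (2+115-1)·t_tx + 2·t_prop = 116·0.200348 + 2·35533 = 71090 μs.

71090 μs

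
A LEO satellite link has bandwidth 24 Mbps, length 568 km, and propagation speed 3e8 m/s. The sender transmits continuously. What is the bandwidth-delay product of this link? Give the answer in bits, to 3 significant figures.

Propagation delay = 568000 / 300000000 = 0.00189333 s.
BDP = R × t_prop = 24000000 × 0.00189333 = 45440 bits.

45400 bits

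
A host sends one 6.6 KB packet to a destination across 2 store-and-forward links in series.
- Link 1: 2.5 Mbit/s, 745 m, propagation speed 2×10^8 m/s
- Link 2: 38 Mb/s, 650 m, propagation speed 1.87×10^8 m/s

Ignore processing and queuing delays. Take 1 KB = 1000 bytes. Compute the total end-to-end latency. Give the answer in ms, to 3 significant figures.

22.5 ms

L = 52800 bits.
Transmission delays (L/R per hop): 21.12, 1.38947 ms; sum = 22.5095 ms.
Propagation delays (d/s per hop): 0.003725, 0.00347594 ms; sum = 0.00720094 ms.
End-to-end = 22.5 ms.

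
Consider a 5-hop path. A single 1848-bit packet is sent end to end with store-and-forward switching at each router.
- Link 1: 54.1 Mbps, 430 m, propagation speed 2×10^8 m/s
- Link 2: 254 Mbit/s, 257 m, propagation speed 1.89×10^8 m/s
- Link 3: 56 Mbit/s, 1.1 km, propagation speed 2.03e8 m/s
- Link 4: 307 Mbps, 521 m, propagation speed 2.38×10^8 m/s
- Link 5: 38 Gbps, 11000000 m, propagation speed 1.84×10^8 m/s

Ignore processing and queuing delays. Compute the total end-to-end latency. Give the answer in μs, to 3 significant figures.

Transmission delays (L/R per hop): 34.159, 7.27559, 33, 6.01954, 0.0486316 μs; sum = 80.5027 μs.
Propagation delays (d/s per hop): 2.15, 1.35979, 5.41872, 2.18908, 59782.6 μs; sum = 59793.7 μs.
End-to-end = 59900 μs.

59900 μs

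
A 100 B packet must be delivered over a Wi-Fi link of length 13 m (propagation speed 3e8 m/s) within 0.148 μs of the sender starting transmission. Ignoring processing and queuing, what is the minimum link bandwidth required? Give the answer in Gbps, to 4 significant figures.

L = 800 bits.
Propagation delay = 13 / 300000000 = 0.0433333 μs.
Transmission budget = 0.148 − 0.0433333 = 0.104667 μs.
R ≥ L / t_tx = 800 bits / 1.04667e-07 s = 7.643 Gbps.

7.643 Gbps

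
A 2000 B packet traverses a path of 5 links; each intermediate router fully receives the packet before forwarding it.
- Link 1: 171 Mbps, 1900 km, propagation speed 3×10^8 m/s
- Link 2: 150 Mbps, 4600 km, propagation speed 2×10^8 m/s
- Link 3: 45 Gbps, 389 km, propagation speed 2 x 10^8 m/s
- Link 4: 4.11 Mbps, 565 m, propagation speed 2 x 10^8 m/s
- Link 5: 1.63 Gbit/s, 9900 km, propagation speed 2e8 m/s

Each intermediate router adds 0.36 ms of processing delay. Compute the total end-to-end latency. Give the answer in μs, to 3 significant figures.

L = 2000 × 8 = 16000 bits.
Transmission delays (L/R per hop): 93.5673, 106.667, 0.355556, 3892.94, 9.81595 μs; sum = 4103.35 μs.
Propagation delays (d/s per hop): 6333.33, 23000, 1945, 2.825, 49500 μs; sum = 80781.2 μs.
Processing at 4 router(s): 4 × 0.36 ms = 1440 μs.
End-to-end = 86300 μs.

86300 μs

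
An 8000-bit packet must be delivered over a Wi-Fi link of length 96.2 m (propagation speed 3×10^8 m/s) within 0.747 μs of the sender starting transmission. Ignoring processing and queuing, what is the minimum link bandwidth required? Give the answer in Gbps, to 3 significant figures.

Propagation delay = 96.2 / 300000000 = 0.320667 μs.
Transmission budget = 0.747 − 0.320667 = 0.426333 μs.
R ≥ L / t_tx = 8000 bits / 4.26333e-07 s = 18.8 Gbps.

18.8 Gbps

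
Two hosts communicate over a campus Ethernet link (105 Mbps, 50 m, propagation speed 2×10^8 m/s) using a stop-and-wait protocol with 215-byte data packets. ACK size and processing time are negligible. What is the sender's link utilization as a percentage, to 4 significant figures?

97.04 %

t_tx = L/R = 1720/105000000 = 1.6381e-05 s.
t_prop = 50/200000000 = 2.5e-07 s; RTT = 5e-07 s.
Cycle = t_tx + RTT = 1.6881e-05 s.
Utilization = t_tx / cycle = 1.6381e-05/1.6881e-05 = 97.04 %.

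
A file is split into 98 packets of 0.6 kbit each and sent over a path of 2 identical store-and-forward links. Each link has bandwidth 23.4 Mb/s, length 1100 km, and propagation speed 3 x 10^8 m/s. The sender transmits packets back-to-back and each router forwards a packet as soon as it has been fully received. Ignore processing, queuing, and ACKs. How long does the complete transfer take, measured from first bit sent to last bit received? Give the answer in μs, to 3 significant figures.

9870 μs

Per-hop transmission t_tx = L/R = 600/23400000 = 25.641 μs.
Per-hop propagation t_prop = 1100000/300000000 = 3666.67 μs.
Pipeline fill: first packet needs 2·t_tx to clear all hops; remaining 97 packets each add one t_tx.
Total = (2+98-1)·t_tx + 2·t_prop = 99·25.641 + 2·3666.67 = 9870 μs.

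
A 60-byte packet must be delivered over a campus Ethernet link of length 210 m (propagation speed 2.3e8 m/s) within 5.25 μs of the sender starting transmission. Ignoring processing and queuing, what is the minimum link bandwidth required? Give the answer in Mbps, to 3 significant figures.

111 Mbps

L = 480 bits.
Propagation delay = 210 / 2.3e+08 = 0.913043 μs.
Transmission budget = 5.25 − 0.913043 = 4.33696 μs.
R ≥ L / t_tx = 480 bits / 4.33696e-06 s = 111 Mbps.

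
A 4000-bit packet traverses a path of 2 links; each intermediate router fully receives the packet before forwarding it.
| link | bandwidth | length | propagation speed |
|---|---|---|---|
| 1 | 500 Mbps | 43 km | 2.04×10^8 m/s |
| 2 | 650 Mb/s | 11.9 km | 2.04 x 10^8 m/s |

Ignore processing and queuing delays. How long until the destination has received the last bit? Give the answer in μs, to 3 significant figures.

Transmission delays (L/R per hop): 8, 6.15385 μs; sum = 14.1538 μs.
Propagation delays (d/s per hop): 210.784, 58.3333 μs; sum = 269.118 μs.
End-to-end = 283 μs.

283 μs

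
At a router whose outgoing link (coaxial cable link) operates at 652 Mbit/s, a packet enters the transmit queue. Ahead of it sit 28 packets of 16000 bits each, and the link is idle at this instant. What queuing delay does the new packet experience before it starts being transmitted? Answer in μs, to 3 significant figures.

687 μs

Each queued packet: L/R = 16000/652000000 = 24.5399 μs.
28 queued → 687.117 μs.
Queuing delay = 687 μs.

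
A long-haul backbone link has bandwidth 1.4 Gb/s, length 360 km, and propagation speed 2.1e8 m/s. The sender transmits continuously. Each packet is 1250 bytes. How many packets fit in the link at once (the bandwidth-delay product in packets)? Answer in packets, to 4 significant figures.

Propagation delay = 360000 / 210000000 = 0.00171429 s.
BDP = R × t_prop = 1400000000 × 0.00171429 = 2400000 bits.
In packets of 10000 bits: 240.0 packets.

240.0 packets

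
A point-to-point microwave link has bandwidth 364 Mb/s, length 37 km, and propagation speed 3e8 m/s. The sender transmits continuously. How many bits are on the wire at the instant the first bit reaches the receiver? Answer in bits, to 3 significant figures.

44900 bits

Propagation delay = 37000 / 300000000 = 0.000123333 s.
BDP = R × t_prop = 364000000 × 0.000123333 = 44893.3 bits.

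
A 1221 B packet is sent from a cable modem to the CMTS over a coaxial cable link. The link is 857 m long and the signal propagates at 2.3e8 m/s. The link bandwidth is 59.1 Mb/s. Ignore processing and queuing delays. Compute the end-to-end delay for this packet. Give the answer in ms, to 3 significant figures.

L = 1221 × 8 = 9768 bits.
Transmission delay = L/R = 9768 / 59100000 = 0.165279 ms.
Propagation delay = d/s = 857 m / 2.3e+08 m/s = 0.00372609 ms.
Total = 0.169 ms.

0.169 ms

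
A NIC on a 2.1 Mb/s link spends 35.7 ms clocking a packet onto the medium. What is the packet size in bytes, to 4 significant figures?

9371 bytes

L = R × t_tx = 2100000 b/s × 0.0357 s = 74970 bits.
In bytes: 74970 / 8 = 9371 bytes.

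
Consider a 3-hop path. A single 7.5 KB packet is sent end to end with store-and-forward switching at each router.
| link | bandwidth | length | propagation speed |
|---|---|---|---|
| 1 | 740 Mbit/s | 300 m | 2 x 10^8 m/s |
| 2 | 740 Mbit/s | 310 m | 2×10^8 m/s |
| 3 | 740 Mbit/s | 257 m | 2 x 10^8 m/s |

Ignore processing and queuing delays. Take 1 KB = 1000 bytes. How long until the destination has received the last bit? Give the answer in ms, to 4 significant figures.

0.2476 ms

L = 60000 bits.
Transmission delay per hop = L/R = 60000/740000000 = 0.0810811 ms; 3 hops → 0.243243 ms.
Propagation delays (d/s per hop): 0.0015, 0.00155, 0.001285 ms; sum = 0.004335 ms.
End-to-end = 0.2476 ms.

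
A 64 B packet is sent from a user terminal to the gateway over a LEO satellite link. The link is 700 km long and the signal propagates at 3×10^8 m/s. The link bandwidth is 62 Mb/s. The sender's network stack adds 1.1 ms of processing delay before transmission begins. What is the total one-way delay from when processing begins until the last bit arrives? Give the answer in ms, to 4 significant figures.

L = 64 × 8 = 512 bits.
Transmission delay = L/R = 512 / 62000000 = 0.00825806 ms.
Propagation delay = d/s = 700000 m / 300000000 m/s = 2.33333 ms.
Plus processing delay 1.1 ms = 1.1 ms.
Total = 3.442 ms.

3.442 ms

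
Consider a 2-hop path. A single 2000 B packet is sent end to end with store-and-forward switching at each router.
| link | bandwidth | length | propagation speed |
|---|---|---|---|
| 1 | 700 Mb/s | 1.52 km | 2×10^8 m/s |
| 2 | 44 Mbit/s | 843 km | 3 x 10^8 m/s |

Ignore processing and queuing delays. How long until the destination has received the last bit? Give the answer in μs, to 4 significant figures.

L = 2000 × 8 = 16000 bits.
Transmission delays (L/R per hop): 22.8571, 363.636 μs; sum = 386.494 μs.
Propagation delays (d/s per hop): 7.6, 2810 μs; sum = 2817.6 μs.
End-to-end = 3204 μs.

3204 μs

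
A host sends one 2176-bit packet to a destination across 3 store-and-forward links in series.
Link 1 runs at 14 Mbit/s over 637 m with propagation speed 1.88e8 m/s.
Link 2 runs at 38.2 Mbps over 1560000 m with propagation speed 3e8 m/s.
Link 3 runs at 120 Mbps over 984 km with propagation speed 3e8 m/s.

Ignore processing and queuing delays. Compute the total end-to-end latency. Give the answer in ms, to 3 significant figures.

8.71 ms

Transmission delays (L/R per hop): 0.155429, 0.0569634, 0.0181333 ms; sum = 0.230525 ms.
Propagation delays (d/s per hop): 0.0033883, 5.2, 3.28 ms; sum = 8.48339 ms.
End-to-end = 8.71 ms.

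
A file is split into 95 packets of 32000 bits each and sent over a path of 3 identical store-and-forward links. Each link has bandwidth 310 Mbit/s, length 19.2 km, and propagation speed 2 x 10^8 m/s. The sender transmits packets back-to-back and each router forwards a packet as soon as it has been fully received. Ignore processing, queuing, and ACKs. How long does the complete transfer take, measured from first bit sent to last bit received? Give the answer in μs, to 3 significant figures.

10300 μs

Per-hop transmission t_tx = L/R = 32000/310000000 = 103.226 μs.
Per-hop propagation t_prop = 19200/200000000 = 96 μs.
Pipeline fill: first packet needs 3·t_tx to clear all hops; remaining 94 packets each add one t_tx.
Total = (3+95-1)·t_tx + 3·t_prop = 97·103.226 + 3·96 = 10300 μs.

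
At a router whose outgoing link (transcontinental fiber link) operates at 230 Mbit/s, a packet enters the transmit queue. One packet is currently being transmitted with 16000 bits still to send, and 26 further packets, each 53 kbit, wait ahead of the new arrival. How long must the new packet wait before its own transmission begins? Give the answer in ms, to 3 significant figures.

Each queued packet: L/R = 53000/230000000 = 0.230435 ms.
26 queued → 5.9913 ms.
Plus remaining 16000 bits of current packet: 0.0695652 ms.
Queuing delay = 6.06 ms.

6.06 ms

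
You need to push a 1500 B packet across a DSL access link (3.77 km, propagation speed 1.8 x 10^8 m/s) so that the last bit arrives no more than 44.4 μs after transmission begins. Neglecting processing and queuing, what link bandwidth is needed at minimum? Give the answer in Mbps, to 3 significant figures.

L = 12000 bits.
Propagation delay = 3770 / 180000000 = 20.9444 μs.
Transmission budget = 44.4 − 20.9444 = 23.4556 μs.
R ≥ L / t_tx = 12000 bits / 2.34556e-05 s = 512 Mbps.

512 Mbps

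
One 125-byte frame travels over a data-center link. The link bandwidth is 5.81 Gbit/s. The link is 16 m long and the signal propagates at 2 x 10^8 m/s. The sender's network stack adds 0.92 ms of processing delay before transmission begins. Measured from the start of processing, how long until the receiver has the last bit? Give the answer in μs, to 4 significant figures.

920.3 μs

L = 125 × 8 = 1000 bits.
Transmission delay = L/R = 1000 / 5810000000 = 0.172117 μs.
Propagation delay = d/s = 16 m / 200000000 m/s = 0.08 μs.
Plus processing delay 0.92 ms = 920 μs.
Total = 920.3 μs.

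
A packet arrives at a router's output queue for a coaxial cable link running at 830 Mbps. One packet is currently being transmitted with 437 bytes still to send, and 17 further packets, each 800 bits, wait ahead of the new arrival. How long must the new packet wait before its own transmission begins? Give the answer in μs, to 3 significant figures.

Each queued packet: L/R = 800/830000000 = 0.963855 μs.
17 queued → 16.3855 μs.
Plus remaining 3496 bits of current packet: 4.21205 μs.
Queuing delay = 20.6 μs.

20.6 μs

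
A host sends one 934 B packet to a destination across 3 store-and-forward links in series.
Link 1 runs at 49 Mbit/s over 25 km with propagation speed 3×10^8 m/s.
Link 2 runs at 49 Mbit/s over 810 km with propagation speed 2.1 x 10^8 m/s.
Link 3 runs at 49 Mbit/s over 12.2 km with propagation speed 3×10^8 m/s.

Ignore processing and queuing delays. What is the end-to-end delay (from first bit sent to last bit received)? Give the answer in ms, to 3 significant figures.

4.44 ms

L = 934 × 8 = 7472 bits.
Transmission delay per hop = L/R = 7472/49000000 = 0.15249 ms; 3 hops → 0.457469 ms.
Propagation delays (d/s per hop): 0.0833333, 3.85714, 0.0406667 ms; sum = 3.98114 ms.
End-to-end = 4.44 ms.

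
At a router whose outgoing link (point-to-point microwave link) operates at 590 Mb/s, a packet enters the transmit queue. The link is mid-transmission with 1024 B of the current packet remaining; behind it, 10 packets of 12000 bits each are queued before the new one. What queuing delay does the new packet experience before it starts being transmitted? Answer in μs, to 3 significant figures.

Each queued packet: L/R = 12000/590000000 = 20.339 μs.
10 queued → 203.39 μs.
Plus remaining 8192 bits of current packet: 13.8847 μs.
Queuing delay = 217 μs.

217 μs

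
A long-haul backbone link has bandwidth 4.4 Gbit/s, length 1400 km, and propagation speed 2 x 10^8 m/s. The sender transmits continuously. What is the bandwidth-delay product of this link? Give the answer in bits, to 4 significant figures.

Propagation delay = 1400000 / 200000000 = 0.007 s.
BDP = R × t_prop = 4400000000 × 0.007 = 30800000 bits.

30800000 bits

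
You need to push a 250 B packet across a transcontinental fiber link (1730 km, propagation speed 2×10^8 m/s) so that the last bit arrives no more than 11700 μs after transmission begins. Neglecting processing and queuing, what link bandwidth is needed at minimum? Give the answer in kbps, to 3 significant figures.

L = 2000 bits.
Propagation delay = 1730000 / 200000000 = 8650 μs.
Transmission budget = 11700 − 8650 = 3050 μs.
R ≥ L / t_tx = 2000 bits / 0.00305 s = 656 kbps.

656 kbps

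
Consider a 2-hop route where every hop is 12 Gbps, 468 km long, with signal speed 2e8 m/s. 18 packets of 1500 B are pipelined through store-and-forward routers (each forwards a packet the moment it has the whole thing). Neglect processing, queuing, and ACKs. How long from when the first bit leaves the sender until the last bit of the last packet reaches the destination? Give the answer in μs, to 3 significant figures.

Per-hop transmission t_tx = L/R = 12000/12000000000 = 1 μs.
Per-hop propagation t_prop = 468000/200000000 = 2340 μs.
Pipeline fill: first packet needs 2·t_tx to clear all hops; remaining 17 packets each add one t_tx.
Total = (2+18-1)·t_tx + 2·t_prop = 19·1 + 2·2340 = 4700 μs.

4700 μs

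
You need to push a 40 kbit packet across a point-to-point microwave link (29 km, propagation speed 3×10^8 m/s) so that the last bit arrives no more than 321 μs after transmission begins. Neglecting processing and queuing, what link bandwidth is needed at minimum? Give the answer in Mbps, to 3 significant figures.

178 Mbps

Propagation delay = 29000 / 300000000 = 96.6667 μs.
Transmission budget = 321 − 96.6667 = 224.333 μs.
R ≥ L / t_tx = 40000 bits / 0.000224333 s = 178 Mbps.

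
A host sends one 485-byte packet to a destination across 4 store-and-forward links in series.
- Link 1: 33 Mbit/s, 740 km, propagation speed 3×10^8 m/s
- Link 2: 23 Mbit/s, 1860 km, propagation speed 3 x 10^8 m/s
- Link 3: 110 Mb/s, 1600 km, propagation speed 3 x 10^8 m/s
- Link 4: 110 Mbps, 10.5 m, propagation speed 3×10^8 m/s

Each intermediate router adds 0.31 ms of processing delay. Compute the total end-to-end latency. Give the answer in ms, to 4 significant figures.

15.29 ms

L = 485 × 8 = 3880 bits.
Transmission delays (L/R per hop): 0.117576, 0.168696, 0.0352727, 0.0352727 ms; sum = 0.356817 ms.
Propagation delays (d/s per hop): 2.46667, 6.2, 5.33333, 3.5e-05 ms; sum = 14 ms.
Processing at 3 router(s): 3 × 0.31 ms = 0.93 ms.
End-to-end = 15.29 ms.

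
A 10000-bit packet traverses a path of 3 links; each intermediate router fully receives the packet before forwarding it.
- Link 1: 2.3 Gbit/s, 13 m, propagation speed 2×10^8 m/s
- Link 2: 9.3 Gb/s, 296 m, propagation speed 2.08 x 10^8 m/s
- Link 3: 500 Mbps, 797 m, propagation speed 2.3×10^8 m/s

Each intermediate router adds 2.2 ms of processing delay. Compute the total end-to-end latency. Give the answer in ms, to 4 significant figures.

Transmission delays (L/R per hop): 0.00434783, 0.00107527, 0.02 ms; sum = 0.0254231 ms.
Propagation delays (d/s per hop): 6.5e-05, 0.00142308, 0.00346522 ms; sum = 0.00495329 ms.
Processing at 2 router(s): 2 × 2.2 ms = 4.4 ms.
End-to-end = 4.430 ms.

4.430 ms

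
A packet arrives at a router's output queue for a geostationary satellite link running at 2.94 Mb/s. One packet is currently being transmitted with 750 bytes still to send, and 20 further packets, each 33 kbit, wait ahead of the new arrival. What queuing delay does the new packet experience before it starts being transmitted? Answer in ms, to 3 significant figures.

Each queued packet: L/R = 33000/2940000 = 11.2245 ms.
20 queued → 224.49 ms.
Plus remaining 6000 bits of current packet: 2.04082 ms.
Queuing delay = 227 ms.

227 ms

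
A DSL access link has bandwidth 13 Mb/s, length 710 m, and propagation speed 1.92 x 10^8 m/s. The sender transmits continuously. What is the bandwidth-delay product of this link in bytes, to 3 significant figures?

6.01 bytes

Propagation delay = 710 / 192000000 = 3.69792e-06 s.
BDP = R × t_prop = 13000000 × 3.69792e-06 = 48.0729 bits.
In bytes: 48.0729/8 = 6.01 bytes.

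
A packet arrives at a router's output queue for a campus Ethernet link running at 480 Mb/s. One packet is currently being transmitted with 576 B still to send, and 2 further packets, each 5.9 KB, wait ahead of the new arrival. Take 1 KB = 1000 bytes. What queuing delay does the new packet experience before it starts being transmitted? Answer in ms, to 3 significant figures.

Each queued packet: L/R = 47200/480000000 = 0.0983333 ms.
2 queued → 0.196667 ms.
Plus remaining 4608 bits of current packet: 0.0096 ms.
Queuing delay = 0.206 ms.

0.206 ms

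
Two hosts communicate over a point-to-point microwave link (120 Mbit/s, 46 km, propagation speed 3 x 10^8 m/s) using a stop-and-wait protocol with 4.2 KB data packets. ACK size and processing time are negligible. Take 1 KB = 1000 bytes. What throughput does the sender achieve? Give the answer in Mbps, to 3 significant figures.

57.3 Mbps

t_tx = L/R = 33600/120000000 = 0.00028 s.
t_prop = 46000/300000000 = 0.000153333 s; RTT = 0.000306667 s.
Cycle = t_tx + RTT = 0.000586667 s.
Throughput = L / cycle = 33600 / 0.000586667 = 57.3 Mbps.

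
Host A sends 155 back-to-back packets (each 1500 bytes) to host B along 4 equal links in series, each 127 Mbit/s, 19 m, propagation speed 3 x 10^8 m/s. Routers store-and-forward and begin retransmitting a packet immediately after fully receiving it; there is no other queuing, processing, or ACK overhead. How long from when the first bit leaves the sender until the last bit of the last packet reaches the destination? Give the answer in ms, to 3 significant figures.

14.9 ms

Per-hop transmission t_tx = L/R = 12000/127000000 = 0.0944882 ms.
Per-hop propagation t_prop = 19/300000000 = 6.33333e-05 ms.
Pipeline fill: first packet needs 4·t_tx to clear all hops; remaining 154 packets each add one t_tx.
Total = (4+155-1)·t_tx + 4·t_prop = 158·0.0944882 + 4·6.33333e-05 = 14.9 ms.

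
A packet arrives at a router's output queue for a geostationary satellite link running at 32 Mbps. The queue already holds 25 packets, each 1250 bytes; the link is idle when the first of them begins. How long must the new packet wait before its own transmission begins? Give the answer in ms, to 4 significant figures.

7.813 ms

Each queued packet: L/R = 10000/32000000 = 0.3125 ms.
25 queued → 7.8125 ms.
Queuing delay = 7.813 ms.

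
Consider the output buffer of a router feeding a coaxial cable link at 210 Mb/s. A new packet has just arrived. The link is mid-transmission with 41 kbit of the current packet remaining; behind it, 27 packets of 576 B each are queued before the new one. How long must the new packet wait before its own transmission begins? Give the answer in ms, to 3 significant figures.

0.788 ms

Each queued packet: L/R = 4608/210000000 = 0.0219429 ms.
27 queued → 0.592457 ms.
Plus remaining 41000 bits of current packet: 0.195238 ms.
Queuing delay = 0.788 ms.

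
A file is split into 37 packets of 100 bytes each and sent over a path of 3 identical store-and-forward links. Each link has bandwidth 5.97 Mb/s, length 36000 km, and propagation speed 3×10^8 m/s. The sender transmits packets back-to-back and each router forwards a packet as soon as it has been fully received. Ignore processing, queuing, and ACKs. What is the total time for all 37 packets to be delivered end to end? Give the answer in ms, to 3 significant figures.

Per-hop transmission t_tx = L/R = 800/5970000 = 0.134003 ms.
Per-hop propagation t_prop = 36000000/300000000 = 120 ms.
Pipeline fill: first packet needs 3·t_tx to clear all hops; remaining 36 packets each add one t_tx.
Total = (3+37-1)·t_tx + 3·t_prop = 39·0.134003 + 3·120 = 365 ms.

365 ms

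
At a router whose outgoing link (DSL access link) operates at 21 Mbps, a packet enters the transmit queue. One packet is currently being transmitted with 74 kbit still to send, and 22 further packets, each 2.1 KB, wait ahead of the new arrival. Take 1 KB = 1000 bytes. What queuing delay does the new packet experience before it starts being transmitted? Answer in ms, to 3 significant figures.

21.1 ms

Each queued packet: L/R = 16800/21000000 = 0.8 ms.
22 queued → 17.6 ms.
Plus remaining 74000 bits of current packet: 3.52381 ms.
Queuing delay = 21.1 ms.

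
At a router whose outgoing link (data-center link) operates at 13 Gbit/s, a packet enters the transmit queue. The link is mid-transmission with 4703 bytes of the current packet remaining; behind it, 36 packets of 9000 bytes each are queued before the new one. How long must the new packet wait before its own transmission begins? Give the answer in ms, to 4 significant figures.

Each queued packet: L/R = 72000/13000000000 = 0.00553846 ms.
36 queued → 0.199385 ms.
Plus remaining 37624 bits of current packet: 0.00289415 ms.
Queuing delay = 0.2023 ms.

0.2023 ms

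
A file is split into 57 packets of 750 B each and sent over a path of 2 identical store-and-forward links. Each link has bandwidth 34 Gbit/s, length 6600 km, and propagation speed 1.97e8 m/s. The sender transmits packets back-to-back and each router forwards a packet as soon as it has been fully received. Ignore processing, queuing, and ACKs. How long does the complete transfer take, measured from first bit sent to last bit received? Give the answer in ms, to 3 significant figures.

Per-hop transmission t_tx = L/R = 6000/34000000000 = 0.000176471 ms.
Per-hop propagation t_prop = 6600000/197000000 = 33.5025 ms.
Pipeline fill: first packet needs 2·t_tx to clear all hops; remaining 56 packets each add one t_tx.
Total = (2+57-1)·t_tx + 2·t_prop = 58·0.000176471 + 2·33.5025 = 67.0 ms.

67.0 ms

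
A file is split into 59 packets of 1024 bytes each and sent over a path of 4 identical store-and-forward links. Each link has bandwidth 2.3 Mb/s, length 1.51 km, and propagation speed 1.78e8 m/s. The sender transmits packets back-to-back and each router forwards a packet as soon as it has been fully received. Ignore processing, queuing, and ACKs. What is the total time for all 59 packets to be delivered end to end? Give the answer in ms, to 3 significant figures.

221 ms

Per-hop transmission t_tx = L/R = 8192/2300000 = 3.56174 ms.
Per-hop propagation t_prop = 1510/178000000 = 0.00848315 ms.
Pipeline fill: first packet needs 4·t_tx to clear all hops; remaining 58 packets each add one t_tx.
Total = (4+59-1)·t_tx + 4·t_prop = 62·3.56174 + 4·0.00848315 = 221 ms.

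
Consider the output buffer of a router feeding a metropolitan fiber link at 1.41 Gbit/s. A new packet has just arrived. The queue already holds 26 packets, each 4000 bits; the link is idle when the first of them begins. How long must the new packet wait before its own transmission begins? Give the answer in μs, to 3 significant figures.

Each queued packet: L/R = 4000/1410000000 = 2.83688 μs.
26 queued → 73.7589 μs.
Queuing delay = 73.8 μs.

73.8 μs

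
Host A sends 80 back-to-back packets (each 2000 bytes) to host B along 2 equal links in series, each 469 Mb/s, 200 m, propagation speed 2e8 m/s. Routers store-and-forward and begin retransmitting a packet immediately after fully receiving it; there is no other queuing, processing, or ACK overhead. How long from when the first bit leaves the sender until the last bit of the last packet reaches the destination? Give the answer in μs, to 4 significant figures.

2765 μs

Per-hop transmission t_tx = L/R = 16000/469000000 = 34.1151 μs.
Per-hop propagation t_prop = 200/200000000 = 1 μs.
Pipeline fill: first packet needs 2·t_tx to clear all hops; remaining 79 packets each add one t_tx.
Total = (2+80-1)·t_tx + 2·t_prop = 81·34.1151 + 2·1 = 2765 μs.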